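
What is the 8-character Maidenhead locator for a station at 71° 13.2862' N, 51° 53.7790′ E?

Shift to the Maidenhead origin (180°W, 90°S): lon 231.89632, lat 161.22144.
Field: 231.89632/20 → 11 → L, 161.22144/10 → 16 → Q; chars LQ.
Square: 11.89632/2 → 5, 1.22144/1 → 1; chars 51.
Subsquare: 1.89632/0.0833333 → 22 → w, 0.22144/0.0416667 → 5 → f; chars wf.
Extended square: 0.06298/0.00833333 → 7, 0.01310/0.00416667 → 3; chars 73.

LQ51wf73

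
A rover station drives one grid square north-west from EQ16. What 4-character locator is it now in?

Longitude square 1; −1 → 0.
Latitude square 6; +1 → 7.

EQ07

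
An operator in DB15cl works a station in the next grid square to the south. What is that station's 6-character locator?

DB15ck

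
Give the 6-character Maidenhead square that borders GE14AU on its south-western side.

GE04xt

Longitude subsquare a = 0; −1 → -1, wraps to 23 = x, carry into square.
Longitude square 1; −1 → 0.
Latitude subsquare u = 20; −1 → 19 = t.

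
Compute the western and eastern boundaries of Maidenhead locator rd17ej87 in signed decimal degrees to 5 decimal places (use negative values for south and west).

162.40000, 162.40833

Field R=17, D=3: +17·20° lon, +3·10° lat → SW at lon 160°, lat -60°.
Square 1, 7: +1·2° lon, +7·1° lat → SW at lon 162°, lat -53°.
Subsquare e=4, j=9: +4·0.0833333° lon, +9·0.0416667° lat → SW at lon 162.333°, lat -52.625°.
Extended square 8, 7: +8·0.00833333° lon, +7·0.00416667° lat → SW at lon 162.4°, lat -52.5958°.
Cell spans 0.00833333° lon × 0.00416667° lat.
west 162.40000, east 162.40833.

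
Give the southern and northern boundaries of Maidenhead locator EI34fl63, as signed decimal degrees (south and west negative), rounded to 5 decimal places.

-5.52917, -5.52500

Field E=4, I=8: +4·20° lon, +8·10° lat → SW at lon -100°, lat -10°.
Square 3, 4: +3·2° lon, +4·1° lat → SW at lon -94°, lat -6°.
Subsquare f=5, l=11: +5·0.0833333° lon, +11·0.0416667° lat → SW at lon -93.5833°, lat -5.54167°.
Extended square 6, 3: +6·0.00833333° lon, +3·0.00416667° lat → SW at lon -93.5333°, lat -5.52917°.
Cell spans 0.00833333° lon × 0.00416667° lat.
south -5.52917, north -5.52500.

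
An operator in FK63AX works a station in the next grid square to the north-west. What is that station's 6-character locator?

FK54xa

Longitude subsquare a = 0; −1 → -1, wraps to 23 = x, carry into square.
Longitude square 6; −1 → 5.
Latitude subsquare x = 23; +1 → 24, wraps to 0 = a, carry into square.
Latitude square 3; +1 → 4.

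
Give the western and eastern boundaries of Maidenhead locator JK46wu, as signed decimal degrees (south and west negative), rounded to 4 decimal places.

Field J=9, K=10: +9·20° lon, +10·10° lat → SW at lon 0°, lat 10°.
Square 4, 6: +4·2° lon, +6·1° lat → SW at lon 8°, lat 16°.
Subsquare w=22, u=20: +22·0.0833333° lon, +20·0.0416667° lat → SW at lon 9.83333°, lat 16.8333°.
Cell spans 0.0833333° lon × 0.0416667° lat.
west 9.8333, east 9.9167.

9.8333, 9.9167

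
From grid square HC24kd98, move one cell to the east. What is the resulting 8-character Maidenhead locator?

HC24ld08

Longitude extended square 9; +1 → 10, wraps to 0, carry into subsquare.
Longitude subsquare k = 10; +1 → 11 = l.
The latitude characters are unchanged.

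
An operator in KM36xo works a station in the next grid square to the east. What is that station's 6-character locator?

Longitude subsquare x = 23; +1 → 24, wraps to 0 = a, carry into square.
Longitude square 3; +1 → 4.
The latitude characters are unchanged.

KM46ao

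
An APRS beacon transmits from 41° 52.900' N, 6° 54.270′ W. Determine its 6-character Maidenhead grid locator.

Add 180° to longitude and 90° to latitude: 173.0955, 131.8817.
Field: lon ⌊173.0955/20⌋ = 8 → I; lat ⌊131.8817/10⌋ = 13 → N.
Square: lon ⌊13.0955/2⌋ = 6; lat ⌊1.8817/1⌋ = 1.
Subsquare: lon ⌊1.0955/0.0833333⌋ = 13 → n; lat ⌊0.8817/0.0416667⌋ = 21 → v.

IN61nv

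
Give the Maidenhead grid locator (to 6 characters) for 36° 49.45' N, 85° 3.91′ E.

NM26mt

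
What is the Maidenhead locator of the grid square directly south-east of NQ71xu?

Longitude subsquare x = 23; +1 → 24, wraps to 0 = a, carry into square.
Longitude square 7; +1 → 8.
Latitude subsquare u = 20; −1 → 19 = t.

NQ81at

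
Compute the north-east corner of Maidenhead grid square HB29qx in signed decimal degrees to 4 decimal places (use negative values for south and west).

-70.0000, -34.5833

Field H=7, B=1: +7·20° lon, +1·10° lat → SW at lon -40°, lat -80°.
Square 2, 9: +2·2° lon, +9·1° lat → SW at lon -36°, lat -71°.
Subsquare q=16, x=23: +16·0.0833333° lon, +23·0.0416667° lat → SW at lon -34.6667°, lat -70.0417°.
Cell spans 0.0833333° lon × 0.0416667° lat. NE corner is SW corner plus one full cell.
latitude -70.0000, longitude -34.5833.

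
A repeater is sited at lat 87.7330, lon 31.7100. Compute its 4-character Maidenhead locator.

Shift to the Maidenhead origin (180°W, 90°S): lon 211.71, lat 177.73.
Field: lon ⌊211.71/20⌋ = 10 → K; lat ⌊177.73/10⌋ = 17 → R.
Square: lon ⌊11.71/2⌋ = 5; lat ⌊7.73/1⌋ = 7.

KR57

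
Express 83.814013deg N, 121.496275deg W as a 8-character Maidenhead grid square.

CR93gt05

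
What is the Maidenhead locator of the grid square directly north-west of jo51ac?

JO41xd

Longitude subsquare a = 0; −1 → -1, wraps to 23 = x, carry into square.
Longitude square 5; −1 → 4.
Latitude subsquare c = 2; +1 → 3 = d.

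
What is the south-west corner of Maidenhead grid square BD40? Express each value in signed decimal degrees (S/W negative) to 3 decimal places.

-60.000, -152.000

Field B=1, D=3: +1·20° lon, +3·10° lat → SW at lon -160°, lat -60°.
Square 4, 0: +4·2° lon, +0·1° lat → SW at lon -152°, lat -60°.
latitude -60.000, longitude -152.000.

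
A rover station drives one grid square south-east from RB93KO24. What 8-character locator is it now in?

RB93ko33

Longitude extended square 2; +1 → 3.
Latitude extended square 4; −1 → 3.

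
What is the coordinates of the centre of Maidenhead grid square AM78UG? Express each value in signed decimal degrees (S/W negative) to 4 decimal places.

38.2708, -164.2917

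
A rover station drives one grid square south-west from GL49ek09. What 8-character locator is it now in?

GL49dk98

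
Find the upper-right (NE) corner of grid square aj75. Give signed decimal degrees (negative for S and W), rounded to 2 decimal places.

Field A=0, J=9: +0·20° lon, +9·10° lat → SW at lon -180°, lat 0°.
Square 7, 5: +7·2° lon, +5·1° lat → SW at lon -166°, lat 5°.
Cell spans 2° lon × 1° lat. NE corner is SW corner plus one full cell.
latitude 6.00, longitude -164.00.

6.00, -164.00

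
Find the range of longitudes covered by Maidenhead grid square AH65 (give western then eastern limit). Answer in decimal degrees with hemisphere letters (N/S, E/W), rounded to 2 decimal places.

Field A=0, H=7: +0·20° lon, +7·10° lat → SW at lon -180°, lat -20°.
Square 6, 5: +6·2° lon, +5·1° lat → SW at lon -168°, lat -15°.
Cell spans 2° lon × 1° lat.
west 168.00° W, east 166.00° W.

168.00° W, 166.00° W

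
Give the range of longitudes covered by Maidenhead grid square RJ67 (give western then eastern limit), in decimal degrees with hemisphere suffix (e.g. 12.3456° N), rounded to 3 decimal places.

Field R=17, J=9: +17·20° lon, +9·10° lat → SW at lon 160°, lat 0°.
Square 6, 7: +6·2° lon, +7·1° lat → SW at lon 172°, lat 7°.
Cell spans 2° lon × 1° lat.
west 172.000° E, east 174.000° E.

172.000° E, 174.000° E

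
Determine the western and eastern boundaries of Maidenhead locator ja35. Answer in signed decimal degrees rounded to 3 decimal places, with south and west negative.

6.000, 8.000

Field J=9, A=0: +9·20° lon, +0·10° lat → SW at lon 0°, lat -90°.
Square 3, 5: +3·2° lon, +5·1° lat → SW at lon 6°, lat -85°.
Cell spans 2° lon × 1° lat.
west 6.000, east 8.000.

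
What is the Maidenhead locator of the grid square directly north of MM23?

Latitude square 3; +1 → 4.
The longitude characters are unchanged.

MM24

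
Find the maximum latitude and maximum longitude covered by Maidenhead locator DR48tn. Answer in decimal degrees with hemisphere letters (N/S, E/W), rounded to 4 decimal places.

88.5833° N, 110.3333° W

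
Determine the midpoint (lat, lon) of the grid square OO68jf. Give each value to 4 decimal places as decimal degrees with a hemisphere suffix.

58.2292° N, 112.7917° E

Field O=14, O=14: +14·20° lon, +14·10° lat → SW at lon 100°, lat 50°.
Square 6, 8: +6·2° lon, +8·1° lat → SW at lon 112°, lat 58°.
Subsquare j=9, f=5: +9·0.0833333° lon, +5·0.0416667° lat → SW at lon 112.75°, lat 58.2083°.
Cell spans 0.0833333° lon × 0.0416667° lat. Centre is SW corner plus half of each.
latitude 58.2292° N, longitude 112.7917° E.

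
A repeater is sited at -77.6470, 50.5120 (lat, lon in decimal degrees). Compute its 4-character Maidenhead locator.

Offset from 180°W / 90°S: lon 230.51°, lat 12.35°.
Field: lon ⌊230.51/20⌋ = 11 → L; lat ⌊12.35/10⌋ = 1 → B.
Square: lon ⌊10.51/2⌋ = 5; lat ⌊2.35/1⌋ = 2.

LB52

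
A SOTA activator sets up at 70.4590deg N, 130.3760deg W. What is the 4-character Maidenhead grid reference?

Shift to the Maidenhead origin (180°W, 90°S): lon 49.62, lat 160.46.
Field: 49.62/20 → 2 → C, 160.46/10 → 16 → Q; chars CQ.
Square: 9.62/2 → 4, 0.46/1 → 0; chars 40.

CQ40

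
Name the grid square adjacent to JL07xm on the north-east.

JL17an

Longitude subsquare x = 23; +1 → 24, wraps to 0 = a, carry into square.
Longitude square 0; +1 → 1.
Latitude subsquare m = 12; +1 → 13 = n.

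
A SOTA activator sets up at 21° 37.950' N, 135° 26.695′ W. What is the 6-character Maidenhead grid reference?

CL21gp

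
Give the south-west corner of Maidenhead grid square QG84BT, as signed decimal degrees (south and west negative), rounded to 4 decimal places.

Field Q=16, G=6: +16·20° lon, +6·10° lat → SW at lon 140°, lat -30°.
Square 8, 4: +8·2° lon, +4·1° lat → SW at lon 156°, lat -26°.
Subsquare b=1, t=19: +1·0.0833333° lon, +19·0.0416667° lat → SW at lon 156.083°, lat -25.2083°.
latitude -25.2083, longitude 156.0833.

-25.2083, 156.0833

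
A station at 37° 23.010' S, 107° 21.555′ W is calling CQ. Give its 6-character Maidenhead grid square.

DF62ho

Shift to the Maidenhead origin (180°W, 90°S): lon 72.6407, lat 52.6165.
Field: lon ⌊72.6407/20⌋ = 3 → D; lat ⌊52.6165/10⌋ = 5 → F.
Square: lon ⌊12.6407/2⌋ = 6; lat ⌊2.6165/1⌋ = 2.
Subsquare: lon ⌊0.6407/0.0833333⌋ = 7 → h; lat ⌊0.6165/0.0416667⌋ = 14 → o.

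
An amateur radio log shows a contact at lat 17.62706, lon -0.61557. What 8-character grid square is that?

Add 180° to longitude and 90° to latitude: 179.38443, 107.62706.
Field (20°×10°, letters A–R): lon ⌊179.38443/20⌋ = 8 → I; lat ⌊107.62706/10⌋ = 10 → K.
Square (2°×1°, digits 0–9): lon ⌊19.38443/2⌋ = 9; lat ⌊7.62706/1⌋ = 7.
Subsquare (5′×2.5′, letters a–x): lon ⌊1.38443/0.0833333⌋ = 16 → q; lat ⌊0.62706/0.0416667⌋ = 15 → p.
Extended square (30″×15″, digits 0–9): lon ⌊0.05110/0.00833333⌋ = 6; lat ⌊0.00206/0.00416667⌋ = 0.

IK97qp60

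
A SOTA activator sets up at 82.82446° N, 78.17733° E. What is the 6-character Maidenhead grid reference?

MR92ct

Shift to the Maidenhead origin (180°W, 90°S): lon 258.1773, lat 172.8245.
Field: lon ⌊258.1773/20⌋ = 12 → M; lat ⌊172.8245/10⌋ = 17 → R.
Square: lon ⌊18.1773/2⌋ = 9; lat ⌊2.8245/1⌋ = 2.
Subsquare: lon ⌊0.1773/0.0833333⌋ = 2 → c; lat ⌊0.8245/0.0416667⌋ = 19 → t.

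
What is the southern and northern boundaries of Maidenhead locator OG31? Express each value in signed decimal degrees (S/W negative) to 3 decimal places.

-29.000, -28.000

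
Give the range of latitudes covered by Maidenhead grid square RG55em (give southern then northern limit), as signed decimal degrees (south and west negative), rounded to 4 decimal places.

Field R=17, G=6: +17·20° lon, +6·10° lat → SW at lon 160°, lat -30°.
Square 5, 5: +5·2° lon, +5·1° lat → SW at lon 170°, lat -25°.
Subsquare e=4, m=12: +4·0.0833333° lon, +12·0.0416667° lat → SW at lon 170.333°, lat -24.5°.
Cell spans 0.0833333° lon × 0.0416667° lat.
south -24.5000, north -24.4583.

-24.5000, -24.4583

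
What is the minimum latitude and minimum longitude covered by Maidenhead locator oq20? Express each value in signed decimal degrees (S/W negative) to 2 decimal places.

70.00, 104.00

Field O=14, Q=16: +14·20° lon, +16·10° lat → SW at lon 100°, lat 70°.
Square 2, 0: +2·2° lon, +0·1° lat → SW at lon 104°, lat 70°.
latitude 70.00, longitude 104.00.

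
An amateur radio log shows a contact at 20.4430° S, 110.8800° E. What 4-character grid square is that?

OG59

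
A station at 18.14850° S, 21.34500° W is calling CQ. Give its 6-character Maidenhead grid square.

HH91hu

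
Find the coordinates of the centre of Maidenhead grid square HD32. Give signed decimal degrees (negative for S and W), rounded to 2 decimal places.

Field H=7, D=3: +7·20° lon, +3·10° lat → SW at lon -40°, lat -60°.
Square 3, 2: +3·2° lon, +2·1° lat → SW at lon -34°, lat -58°.
Cell spans 2° lon × 1° lat. Centre is SW corner plus half of each.
latitude -57.50, longitude -33.00.

-57.50, -33.00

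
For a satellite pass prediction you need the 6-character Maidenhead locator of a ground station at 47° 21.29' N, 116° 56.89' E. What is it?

ON87li

Shift to the Maidenhead origin (180°W, 90°S): lon 296.9482, lat 137.3548.
Field: 296.9482/20 → 14 → O, 137.3548/10 → 13 → N; chars ON.
Square: 16.9482/2 → 8, 7.3548/1 → 7; chars 87.
Subsquare: 0.9482/0.0833333 → 11 → l, 0.3548/0.0416667 → 8 → i; chars li.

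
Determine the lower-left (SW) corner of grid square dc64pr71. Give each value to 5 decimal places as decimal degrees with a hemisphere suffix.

Field D=3, C=2: +3·20° lon, +2·10° lat → SW at lon -120°, lat -70°.
Square 6, 4: +6·2° lon, +4·1° lat → SW at lon -108°, lat -66°.
Subsquare p=15, r=17: +15·0.0833333° lon, +17·0.0416667° lat → SW at lon -106.75°, lat -65.2917°.
Extended square 7, 1: +7·0.00833333° lon, +1·0.00416667° lat → SW at lon -106.692°, lat -65.2875°.
latitude 65.28750° S, longitude 106.69167° W.

65.28750° S, 106.69167° W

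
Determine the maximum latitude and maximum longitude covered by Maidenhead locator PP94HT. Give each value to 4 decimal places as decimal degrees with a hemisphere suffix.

Field P=15, P=15: +15·20° lon, +15·10° lat → SW at lon 120°, lat 60°.
Square 9, 4: +9·2° lon, +4·1° lat → SW at lon 138°, lat 64°.
Subsquare h=7, t=19: +7·0.0833333° lon, +19·0.0416667° lat → SW at lon 138.583°, lat 64.7917°.
Cell spans 0.0833333° lon × 0.0416667° lat. NE corner is SW corner plus one full cell.
latitude 64.8333° N, longitude 138.6667° E.

64.8333° N, 138.6667° E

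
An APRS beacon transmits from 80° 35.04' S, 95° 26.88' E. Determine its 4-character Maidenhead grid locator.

NA79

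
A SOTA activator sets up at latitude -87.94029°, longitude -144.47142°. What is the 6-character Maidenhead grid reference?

BA72sb

Offset from 180°W / 90°S: lon 35.5286°, lat 2.0597°.
Field: lon ⌊35.5286/20⌋ = 1 → B; lat ⌊2.0597/10⌋ = 0 → A.
Square: lon ⌊15.5286/2⌋ = 7; lat ⌊2.0597/1⌋ = 2.
Subsquare: lon ⌊1.5286/0.0833333⌋ = 18 → s; lat ⌊0.0597/0.0416667⌋ = 1 → b.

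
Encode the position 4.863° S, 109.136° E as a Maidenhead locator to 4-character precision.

OI45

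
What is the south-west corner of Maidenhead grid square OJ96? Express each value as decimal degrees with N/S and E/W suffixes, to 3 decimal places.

6.000° N, 118.000° E

Field O=14, J=9: +14·20° lon, +9·10° lat → SW at lon 100°, lat 0°.
Square 9, 6: +9·2° lon, +6·1° lat → SW at lon 118°, lat 6°.
latitude 6.000° N, longitude 118.000° E.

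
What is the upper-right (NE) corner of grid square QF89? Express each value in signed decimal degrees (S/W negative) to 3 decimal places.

-30.000, 158.000

Field Q=16, F=5: +16·20° lon, +5·10° lat → SW at lon 140°, lat -40°.
Square 8, 9: +8·2° lon, +9·1° lat → SW at lon 156°, lat -31°.
Cell spans 2° lon × 1° lat. NE corner is SW corner plus one full cell.
latitude -30.000, longitude 158.000.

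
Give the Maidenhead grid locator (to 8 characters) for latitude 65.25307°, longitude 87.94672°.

Add 180° to longitude and 90° to latitude: 267.94672, 155.25307.
Field (20°×10°, letters A–R): lon ⌊267.94672/20⌋ = 13 → N; lat ⌊155.25307/10⌋ = 15 → P.
Square (2°×1°, digits 0–9): lon ⌊7.94672/2⌋ = 3; lat ⌊5.25307/1⌋ = 5.
Subsquare (5′×2.5′, letters a–x): lon ⌊1.94672/0.0833333⌋ = 23 → x; lat ⌊0.25307/0.0416667⌋ = 6 → g.
Extended square (30″×15″, digits 0–9): lon ⌊0.03005/0.00833333⌋ = 3; lat ⌊0.00307/0.00416667⌋ = 0.

NP35xg30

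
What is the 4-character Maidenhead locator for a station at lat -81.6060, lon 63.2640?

Offset from 180°W / 90°S: lon 243.26°, lat 8.39°.
Field: lon ⌊243.26/20⌋ = 12 → M; lat ⌊8.39/10⌋ = 0 → A.
Square: lon ⌊3.26/2⌋ = 1; lat ⌊8.39/1⌋ = 8.

MA18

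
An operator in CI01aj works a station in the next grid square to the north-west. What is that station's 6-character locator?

BI91xk

Longitude subsquare a = 0; −1 → -1, wraps to 23 = x, carry into square.
Longitude square 0; −1 → -1, wraps to 9, carry into field.
Longitude field C = 2; −1 → 1 = B.
Latitude subsquare j = 9; +1 → 10 = k.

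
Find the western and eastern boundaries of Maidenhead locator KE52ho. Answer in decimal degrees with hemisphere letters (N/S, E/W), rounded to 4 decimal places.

30.5833° E, 30.6667° E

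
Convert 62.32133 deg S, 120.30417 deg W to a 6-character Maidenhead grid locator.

CC97uq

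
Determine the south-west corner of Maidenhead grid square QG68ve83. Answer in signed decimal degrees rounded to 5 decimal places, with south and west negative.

Field Q=16, G=6: +16·20° lon, +6·10° lat → SW at lon 140°, lat -30°.
Square 6, 8: +6·2° lon, +8·1° lat → SW at lon 152°, lat -22°.
Subsquare v=21, e=4: +21·0.0833333° lon, +4·0.0416667° lat → SW at lon 153.75°, lat -21.8333°.
Extended square 8, 3: +8·0.00833333° lon, +3·0.00416667° lat → SW at lon 153.817°, lat -21.8208°.
latitude -21.82083, longitude 153.81667.

-21.82083, 153.81667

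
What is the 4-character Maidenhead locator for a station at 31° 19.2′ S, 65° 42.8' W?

Add 180° to longitude and 90° to latitude: 114.29, 58.68.
Field: 114.29/20 → 5 → F, 58.68/10 → 5 → F; chars FF.
Square: 14.29/2 → 7, 8.68/1 → 8; chars 78.

FF78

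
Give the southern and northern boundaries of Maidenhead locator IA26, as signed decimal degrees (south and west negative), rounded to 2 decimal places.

Field I=8, A=0: +8·20° lon, +0·10° lat → SW at lon -20°, lat -90°.
Square 2, 6: +2·2° lon, +6·1° lat → SW at lon -16°, lat -84°.
Cell spans 2° lon × 1° lat.
south -84.00, north -83.00.

-84.00, -83.00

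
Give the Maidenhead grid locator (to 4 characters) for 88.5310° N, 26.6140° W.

Offset from 180°W / 90°S: lon 153.39°, lat 178.53°.
Field: lon ⌊153.39/20⌋ = 7 → H; lat ⌊178.53/10⌋ = 17 → R.
Square: lon ⌊13.39/2⌋ = 6; lat ⌊8.53/1⌋ = 8.

HR68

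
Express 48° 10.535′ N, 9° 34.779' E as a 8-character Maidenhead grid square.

Add 180° to longitude and 90° to latitude: 189.57965, 138.17558.
Field: lon ⌊189.57965/20⌋ = 9 → J; lat ⌊138.17558/10⌋ = 13 → N.
Square: lon ⌊9.57965/2⌋ = 4; lat ⌊8.17558/1⌋ = 8.
Subsquare: lon ⌊1.57965/0.0833333⌋ = 18 → s; lat ⌊0.17558/0.0416667⌋ = 4 → e.
Extended square: lon ⌊0.07965/0.00833333⌋ = 9; lat ⌊0.00892/0.00416667⌋ = 2.

JN48se92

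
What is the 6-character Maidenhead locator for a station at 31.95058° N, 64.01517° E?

Offset from 180°W / 90°S: lon 244.0152°, lat 121.9506°.
Field: lon ⌊244.0152/20⌋ = 12 → M; lat ⌊121.9506/10⌋ = 12 → M.
Square: lon ⌊4.0152/2⌋ = 2; lat ⌊1.9506/1⌋ = 1.
Subsquare: lon ⌊0.0152/0.0833333⌋ = 0 → a; lat ⌊0.9506/0.0416667⌋ = 22 → w.

MM21aw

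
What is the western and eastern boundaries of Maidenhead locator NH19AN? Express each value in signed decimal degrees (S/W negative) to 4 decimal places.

82.0000, 82.0833

Field N=13, H=7: +13·20° lon, +7·10° lat → SW at lon 80°, lat -20°.
Square 1, 9: +1·2° lon, +9·1° lat → SW at lon 82°, lat -11°.
Subsquare a=0, n=13: +0·0.0833333° lon, +13·0.0416667° lat → SW at lon 82°, lat -10.4583°.
Cell spans 0.0833333° lon × 0.0416667° lat.
west 82.0000, east 82.0833.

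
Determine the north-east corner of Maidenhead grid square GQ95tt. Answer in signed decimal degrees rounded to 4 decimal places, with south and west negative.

75.8333, -40.3333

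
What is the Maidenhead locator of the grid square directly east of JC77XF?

Longitude subsquare x = 23; +1 → 24, wraps to 0 = a, carry into square.
Longitude square 7; +1 → 8.
The latitude characters are unchanged.

JC87af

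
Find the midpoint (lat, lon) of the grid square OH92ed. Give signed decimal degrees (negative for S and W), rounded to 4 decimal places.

Field O=14, H=7: +14·20° lon, +7·10° lat → SW at lon 100°, lat -20°.
Square 9, 2: +9·2° lon, +2·1° lat → SW at lon 118°, lat -18°.
Subsquare e=4, d=3: +4·0.0833333° lon, +3·0.0416667° lat → SW at lon 118.333°, lat -17.875°.
Cell spans 0.0833333° lon × 0.0416667° lat. Centre is SW corner plus half of each.
latitude -17.8542, longitude 118.3750.

-17.8542, 118.3750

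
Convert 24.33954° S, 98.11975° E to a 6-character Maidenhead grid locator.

NG95bp

Offset from 180°W / 90°S: lon 278.1198°, lat 65.6605°.
Field: lon ⌊278.1198/20⌋ = 13 → N; lat ⌊65.6605/10⌋ = 6 → G.
Square: lon ⌊18.1198/2⌋ = 9; lat ⌊5.6605/1⌋ = 5.
Subsquare: lon ⌊0.1198/0.0833333⌋ = 1 → b; lat ⌊0.6605/0.0416667⌋ = 15 → p.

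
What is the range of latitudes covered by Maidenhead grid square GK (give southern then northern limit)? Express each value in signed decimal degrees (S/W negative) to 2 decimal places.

10.00, 20.00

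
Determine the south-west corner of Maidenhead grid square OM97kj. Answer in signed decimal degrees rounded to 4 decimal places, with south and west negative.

Field O=14, M=12: +14·20° lon, +12·10° lat → SW at lon 100°, lat 30°.
Square 9, 7: +9·2° lon, +7·1° lat → SW at lon 118°, lat 37°.
Subsquare k=10, j=9: +10·0.0833333° lon, +9·0.0416667° lat → SW at lon 118.833°, lat 37.375°.
latitude 37.3750, longitude 118.8333.

37.3750, 118.8333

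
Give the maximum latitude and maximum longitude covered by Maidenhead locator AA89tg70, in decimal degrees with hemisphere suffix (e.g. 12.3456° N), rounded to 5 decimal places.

80.74583° S, 162.35000° W

Field A=0, A=0: +0·20° lon, +0·10° lat → SW at lon -180°, lat -90°.
Square 8, 9: +8·2° lon, +9·1° lat → SW at lon -164°, lat -81°.
Subsquare t=19, g=6: +19·0.0833333° lon, +6·0.0416667° lat → SW at lon -162.417°, lat -80.75°.
Extended square 7, 0: +7·0.00833333° lon, +0·0.00416667° lat → SW at lon -162.358°, lat -80.75°.
Cell spans 0.00833333° lon × 0.00416667° lat. NE corner is SW corner plus one full cell.
latitude 80.74583° S, longitude 162.35000° W.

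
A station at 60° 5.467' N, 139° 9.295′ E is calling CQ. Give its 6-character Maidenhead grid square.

PP90nc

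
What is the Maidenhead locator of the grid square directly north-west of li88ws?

Longitude subsquare w = 22; −1 → 21 = v.
Latitude subsquare s = 18; +1 → 19 = t.

LI88vt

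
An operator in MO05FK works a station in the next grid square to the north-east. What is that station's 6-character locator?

MO05gl

Longitude subsquare f = 5; +1 → 6 = g.
Latitude subsquare k = 10; +1 → 11 = l.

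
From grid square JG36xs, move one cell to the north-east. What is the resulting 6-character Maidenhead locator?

JG46at

Longitude subsquare x = 23; +1 → 24, wraps to 0 = a, carry into square.
Longitude square 3; +1 → 4.
Latitude subsquare s = 18; +1 → 19 = t.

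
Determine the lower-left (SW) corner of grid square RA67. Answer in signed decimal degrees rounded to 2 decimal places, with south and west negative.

-83.00, 172.00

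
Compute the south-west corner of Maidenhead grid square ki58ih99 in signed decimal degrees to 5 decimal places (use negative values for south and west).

-1.67083, 30.74167

Field K=10, I=8: +10·20° lon, +8·10° lat → SW at lon 20°, lat -10°.
Square 5, 8: +5·2° lon, +8·1° lat → SW at lon 30°, lat -2°.
Subsquare i=8, h=7: +8·0.0833333° lon, +7·0.0416667° lat → SW at lon 30.6667°, lat -1.70833°.
Extended square 9, 9: +9·0.00833333° lon, +9·0.00416667° lat → SW at lon 30.7417°, lat -1.67083°.
latitude -1.67083, longitude 30.74167.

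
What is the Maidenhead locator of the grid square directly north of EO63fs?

Latitude subsquare s = 18; +1 → 19 = t.
The longitude characters are unchanged.

EO63ft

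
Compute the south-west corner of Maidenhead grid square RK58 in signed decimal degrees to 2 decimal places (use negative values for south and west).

18.00, 170.00

Field R=17, K=10: +17·20° lon, +10·10° lat → SW at lon 160°, lat 10°.
Square 5, 8: +5·2° lon, +8·1° lat → SW at lon 170°, lat 18°.
latitude 18.00, longitude 170.00.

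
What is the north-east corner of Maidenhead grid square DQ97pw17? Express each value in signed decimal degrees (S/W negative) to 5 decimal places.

77.95000, -100.73333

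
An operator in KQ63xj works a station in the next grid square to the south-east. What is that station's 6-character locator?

KQ73ai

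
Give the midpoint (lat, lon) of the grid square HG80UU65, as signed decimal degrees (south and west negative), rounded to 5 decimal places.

-29.14375, -22.27917

Field H=7, G=6: +7·20° lon, +6·10° lat → SW at lon -40°, lat -30°.
Square 8, 0: +8·2° lon, +0·1° lat → SW at lon -24°, lat -30°.
Subsquare u=20, u=20: +20·0.0833333° lon, +20·0.0416667° lat → SW at lon -22.3333°, lat -29.1667°.
Extended square 6, 5: +6·0.00833333° lon, +5·0.00416667° lat → SW at lon -22.2833°, lat -29.1458°.
Cell spans 0.00833333° lon × 0.00416667° lat. Centre is SW corner plus half of each.
latitude -29.14375, longitude -22.27917.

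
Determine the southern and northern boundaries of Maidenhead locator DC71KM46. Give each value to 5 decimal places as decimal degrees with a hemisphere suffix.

Field D=3, C=2: +3·20° lon, +2·10° lat → SW at lon -120°, lat -70°.
Square 7, 1: +7·2° lon, +1·1° lat → SW at lon -106°, lat -69°.
Subsquare k=10, m=12: +10·0.0833333° lon, +12·0.0416667° lat → SW at lon -105.167°, lat -68.5°.
Extended square 4, 6: +4·0.00833333° lon, +6·0.00416667° lat → SW at lon -105.133°, lat -68.475°.
Cell spans 0.00833333° lon × 0.00416667° lat.
south 68.47500° S, north 68.47083° S.

68.47500° S, 68.47083° S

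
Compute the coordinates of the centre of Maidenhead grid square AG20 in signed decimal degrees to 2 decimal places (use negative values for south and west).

Field A=0, G=6: +0·20° lon, +6·10° lat → SW at lon -180°, lat -30°.
Square 2, 0: +2·2° lon, +0·1° lat → SW at lon -176°, lat -30°.
Cell spans 2° lon × 1° lat. Centre is SW corner plus half of each.
latitude -29.50, longitude -175.00.

-29.50, -175.00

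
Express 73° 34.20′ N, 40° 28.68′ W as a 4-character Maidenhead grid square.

Add 180° to longitude and 90° to latitude: 139.52, 163.57.
Field: lon ⌊139.52/20⌋ = 6 → G; lat ⌊163.57/10⌋ = 16 → Q.
Square: lon ⌊19.52/2⌋ = 9; lat ⌊3.57/1⌋ = 3.

GQ93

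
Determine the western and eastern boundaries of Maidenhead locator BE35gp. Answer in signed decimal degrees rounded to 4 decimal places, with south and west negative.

-153.5000, -153.4167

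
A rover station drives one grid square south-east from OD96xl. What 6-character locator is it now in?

PD06ak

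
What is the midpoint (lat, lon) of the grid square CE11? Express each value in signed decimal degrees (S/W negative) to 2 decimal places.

-48.50, -137.00

Field C=2, E=4: +2·20° lon, +4·10° lat → SW at lon -140°, lat -50°.
Square 1, 1: +1·2° lon, +1·1° lat → SW at lon -138°, lat -49°.
Cell spans 2° lon × 1° lat. Centre is SW corner plus half of each.
latitude -48.50, longitude -137.00.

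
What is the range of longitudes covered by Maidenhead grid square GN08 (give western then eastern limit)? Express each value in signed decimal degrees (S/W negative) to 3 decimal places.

-60.000, -58.000

Field G=6, N=13: +6·20° lon, +13·10° lat → SW at lon -60°, lat 40°.
Square 0, 8: +0·2° lon, +8·1° lat → SW at lon -60°, lat 48°.
Cell spans 2° lon × 1° lat.
west -60.000, east -58.000.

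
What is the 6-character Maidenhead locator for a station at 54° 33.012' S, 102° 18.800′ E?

Offset from 180°W / 90°S: lon 282.3133°, lat 35.4498°.
Field: lon ⌊282.3133/20⌋ = 14 → O; lat ⌊35.4498/10⌋ = 3 → D.
Square: lon ⌊2.3133/2⌋ = 1; lat ⌊5.4498/1⌋ = 5.
Subsquare: lon ⌊0.3133/0.0833333⌋ = 3 → d; lat ⌊0.4498/0.0416667⌋ = 10 → k.

OD15dk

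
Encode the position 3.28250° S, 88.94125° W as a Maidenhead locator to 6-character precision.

EI56mr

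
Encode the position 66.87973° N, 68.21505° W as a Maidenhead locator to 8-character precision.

FP56vv41

Offset from 180°W / 90°S: lon 111.78495°, lat 156.87973°.
Field (20°×10°, letters A–R): 111.78495/20 → 5 → F, 156.87973/10 → 15 → P; chars FP.
Square (2°×1°, digits 0–9): 11.78495/2 → 5, 6.87973/1 → 6; chars 56.
Subsquare (5′×2.5′, letters a–x): 1.78495/0.0833333 → 21 → v, 0.87973/0.0416667 → 21 → v; chars vv.
Extended square (30″×15″, digits 0–9): 0.03495/0.00833333 → 4, 0.00473/0.00416667 → 1; chars 41.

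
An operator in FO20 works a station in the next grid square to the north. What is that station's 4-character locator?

FO21

Latitude square 0; +1 → 1.
The longitude characters are unchanged.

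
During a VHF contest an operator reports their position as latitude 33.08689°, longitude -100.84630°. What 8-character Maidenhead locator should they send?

DM93nc80

Add 180° to longitude and 90° to latitude: 79.15370, 123.08689.
Field (20°×10°, letters A–R): lon ⌊79.15370/20⌋ = 3 → D; lat ⌊123.08689/10⌋ = 12 → M.
Square (2°×1°, digits 0–9): lon ⌊19.15370/2⌋ = 9; lat ⌊3.08689/1⌋ = 3.
Subsquare (5′×2.5′, letters a–x): lon ⌊1.15370/0.0833333⌋ = 13 → n; lat ⌊0.08689/0.0416667⌋ = 2 → c.
Extended square (30″×15″, digits 0–9): lon ⌊0.07037/0.00833333⌋ = 8; lat ⌊0.00356/0.00416667⌋ = 0.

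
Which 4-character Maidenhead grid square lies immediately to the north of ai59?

AJ50

Latitude square 9; +1 → 10, wraps to 0, carry into field.
Latitude field I = 8; +1 → 9 = J.
The longitude characters are unchanged.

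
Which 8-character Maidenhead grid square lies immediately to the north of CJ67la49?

Latitude extended square 9; +1 → 10, wraps to 0, carry into subsquare.
Latitude subsquare a = 0; +1 → 1 = b.
The longitude characters are unchanged.

CJ67lb40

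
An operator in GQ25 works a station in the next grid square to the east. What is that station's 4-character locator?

GQ35

Longitude square 2; +1 → 3.
The latitude characters are unchanged.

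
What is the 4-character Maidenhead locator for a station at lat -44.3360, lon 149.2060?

QE45

Shift to the Maidenhead origin (180°W, 90°S): lon 329.21, lat 45.66.
Field: lon ⌊329.21/20⌋ = 16 → Q; lat ⌊45.66/10⌋ = 4 → E.
Square: lon ⌊9.21/2⌋ = 4; lat ⌊5.66/1⌋ = 5.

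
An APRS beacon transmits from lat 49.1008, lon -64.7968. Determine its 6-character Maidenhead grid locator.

Offset from 180°W / 90°S: lon 115.2032°, lat 139.1008°.
Field: lon ⌊115.2032/20⌋ = 5 → F; lat ⌊139.1008/10⌋ = 13 → N.
Square: lon ⌊15.2032/2⌋ = 7; lat ⌊9.1008/1⌋ = 9.
Subsquare: lon ⌊1.2032/0.0833333⌋ = 14 → o; lat ⌊0.1008/0.0416667⌋ = 2 → c.

FN79oc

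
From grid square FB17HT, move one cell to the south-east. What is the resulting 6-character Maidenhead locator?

Longitude subsquare h = 7; +1 → 8 = i.
Latitude subsquare t = 19; −1 → 18 = s.

FB17is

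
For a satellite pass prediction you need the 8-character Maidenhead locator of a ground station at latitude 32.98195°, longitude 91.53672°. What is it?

NM52sx45

Shift to the Maidenhead origin (180°W, 90°S): lon 271.53672, lat 122.98195.
Field: 271.53672/20 → 13 → N, 122.98195/10 → 12 → M; chars NM.
Square: 11.53672/2 → 5, 2.98195/1 → 2; chars 52.
Subsquare: 1.53672/0.0833333 → 18 → s, 0.98195/0.0416667 → 23 → x; chars sx.
Extended square: 0.03672/0.00833333 → 4, 0.02362/0.00416667 → 5; chars 45.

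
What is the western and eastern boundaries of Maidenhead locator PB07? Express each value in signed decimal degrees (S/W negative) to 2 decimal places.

Field P=15, B=1: +15·20° lon, +1·10° lat → SW at lon 120°, lat -80°.
Square 0, 7: +0·2° lon, +7·1° lat → SW at lon 120°, lat -73°.
Cell spans 2° lon × 1° lat.
west 120.00, east 122.00.

120.00, 122.00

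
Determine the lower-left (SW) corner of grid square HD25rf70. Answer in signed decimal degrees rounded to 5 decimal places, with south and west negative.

-54.79167, -34.52500

Field H=7, D=3: +7·20° lon, +3·10° lat → SW at lon -40°, lat -60°.
Square 2, 5: +2·2° lon, +5·1° lat → SW at lon -36°, lat -55°.
Subsquare r=17, f=5: +17·0.0833333° lon, +5·0.0416667° lat → SW at lon -34.5833°, lat -54.7917°.
Extended square 7, 0: +7·0.00833333° lon, +0·0.00416667° lat → SW at lon -34.525°, lat -54.7917°.
latitude -54.79167, longitude -34.52500.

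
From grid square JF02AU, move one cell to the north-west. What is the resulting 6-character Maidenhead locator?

IF92xv

Longitude subsquare a = 0; −1 → -1, wraps to 23 = x, carry into square.
Longitude square 0; −1 → -1, wraps to 9, carry into field.
Longitude field J = 9; −1 → 8 = I.
Latitude subsquare u = 20; +1 → 21 = v.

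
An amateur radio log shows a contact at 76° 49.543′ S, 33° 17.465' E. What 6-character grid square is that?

Add 180° to longitude and 90° to latitude: 213.2911, 13.1743.
Field: 213.2911/20 → 10 → K, 13.1743/10 → 1 → B; chars KB.
Square: 13.2911/2 → 6, 3.1743/1 → 3; chars 63.
Subsquare: 1.2911/0.0833333 → 15 → p, 0.1743/0.0416667 → 4 → e; chars pe.

KB63pe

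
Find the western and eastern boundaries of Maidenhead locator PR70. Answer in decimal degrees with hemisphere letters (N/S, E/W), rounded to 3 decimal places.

Field P=15, R=17: +15·20° lon, +17·10° lat → SW at lon 120°, lat 80°.
Square 7, 0: +7·2° lon, +0·1° lat → SW at lon 134°, lat 80°.
Cell spans 2° lon × 1° lat.
west 134.000° E, east 136.000° E.

134.000° E, 136.000° E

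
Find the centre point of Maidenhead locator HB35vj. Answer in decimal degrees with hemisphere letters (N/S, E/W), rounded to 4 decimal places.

74.6042° S, 32.2083° W

Field H=7, B=1: +7·20° lon, +1·10° lat → SW at lon -40°, lat -80°.
Square 3, 5: +3·2° lon, +5·1° lat → SW at lon -34°, lat -75°.
Subsquare v=21, j=9: +21·0.0833333° lon, +9·0.0416667° lat → SW at lon -32.25°, lat -74.625°.
Cell spans 0.0833333° lon × 0.0416667° lat. Centre is SW corner plus half of each.
latitude 74.6042° S, longitude 32.2083° W.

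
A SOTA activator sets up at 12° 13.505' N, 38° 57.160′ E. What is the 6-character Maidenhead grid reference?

Shift to the Maidenhead origin (180°W, 90°S): lon 218.9527, lat 102.2251.
Field: 218.9527/20 → 10 → K, 102.2251/10 → 10 → K; chars KK.
Square: 18.9527/2 → 9, 2.2251/1 → 2; chars 92.
Subsquare: 0.9527/0.0833333 → 11 → l, 0.2251/0.0416667 → 5 → f; chars lf.

KK92lf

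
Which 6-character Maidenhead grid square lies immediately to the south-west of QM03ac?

Longitude subsquare a = 0; −1 → -1, wraps to 23 = x, carry into square.
Longitude square 0; −1 → -1, wraps to 9, carry into field.
Longitude field Q = 16; −1 → 15 = P.
Latitude subsquare c = 2; −1 → 1 = b.

PM93xb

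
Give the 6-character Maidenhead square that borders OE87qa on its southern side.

OE86qx

Latitude subsquare a = 0; −1 → -1, wraps to 23 = x, carry into square.
Latitude square 7; −1 → 6.
The longitude characters are unchanged.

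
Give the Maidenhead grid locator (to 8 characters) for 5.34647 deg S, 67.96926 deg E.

MI34xp66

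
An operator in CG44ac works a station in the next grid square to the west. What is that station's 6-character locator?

CG34xc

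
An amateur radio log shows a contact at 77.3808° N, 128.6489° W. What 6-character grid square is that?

Offset from 180°W / 90°S: lon 51.3511°, lat 167.3808°.
Field: lon ⌊51.3511/20⌋ = 2 → C; lat ⌊167.3808/10⌋ = 16 → Q.
Square: lon ⌊11.3511/2⌋ = 5; lat ⌊7.3808/1⌋ = 7.
Subsquare: lon ⌊1.3511/0.0833333⌋ = 16 → q; lat ⌊0.3808/0.0416667⌋ = 9 → j.

CQ57qj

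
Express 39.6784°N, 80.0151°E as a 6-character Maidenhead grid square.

Shift to the Maidenhead origin (180°W, 90°S): lon 260.0151, lat 129.6784.
Field (20°×10°, letters A–R): 260.0151/20 → 13 → N, 129.6784/10 → 12 → M; chars NM.
Square (2°×1°, digits 0–9): 0.0151/2 → 0, 9.6784/1 → 9; chars 09.
Subsquare (5′×2.5′, letters a–x): 0.0151/0.0833333 → 0 → a, 0.6784/0.0416667 → 16 → q; chars aq.

NM09aq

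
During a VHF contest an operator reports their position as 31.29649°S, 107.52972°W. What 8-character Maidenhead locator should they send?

DF68fq68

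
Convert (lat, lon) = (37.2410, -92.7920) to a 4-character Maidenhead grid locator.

EM37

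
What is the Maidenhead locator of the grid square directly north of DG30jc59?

Latitude extended square 9; +1 → 10, wraps to 0, carry into subsquare.
Latitude subsquare c = 2; +1 → 3 = d.
The longitude characters are unchanged.

DG30jd50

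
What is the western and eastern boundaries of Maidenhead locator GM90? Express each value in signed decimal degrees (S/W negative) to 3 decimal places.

-42.000, -40.000

Field G=6, M=12: +6·20° lon, +12·10° lat → SW at lon -60°, lat 30°.
Square 9, 0: +9·2° lon, +0·1° lat → SW at lon -42°, lat 30°.
Cell spans 2° lon × 1° lat.
west -42.000, east -40.000.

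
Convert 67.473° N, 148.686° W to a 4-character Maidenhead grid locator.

BP57

Shift to the Maidenhead origin (180°W, 90°S): lon 31.31, lat 157.47.
Field: lon ⌊31.31/20⌋ = 1 → B; lat ⌊157.47/10⌋ = 15 → P.
Square: lon ⌊11.31/2⌋ = 5; lat ⌊7.47/1⌋ = 7.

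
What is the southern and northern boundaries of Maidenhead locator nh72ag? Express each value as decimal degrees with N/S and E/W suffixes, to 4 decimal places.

17.7500° S, 17.7083° S

Field N=13, H=7: +13·20° lon, +7·10° lat → SW at lon 80°, lat -20°.
Square 7, 2: +7·2° lon, +2·1° lat → SW at lon 94°, lat -18°.
Subsquare a=0, g=6: +0·0.0833333° lon, +6·0.0416667° lat → SW at lon 94°, lat -17.75°.
Cell spans 0.0833333° lon × 0.0416667° lat.
south 17.7500° S, north 17.7083° S.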